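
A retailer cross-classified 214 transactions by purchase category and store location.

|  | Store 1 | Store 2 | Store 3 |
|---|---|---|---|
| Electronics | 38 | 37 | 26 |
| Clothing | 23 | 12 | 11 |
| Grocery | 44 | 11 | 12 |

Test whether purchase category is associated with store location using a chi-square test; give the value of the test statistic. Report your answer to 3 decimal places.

13.525

Row totals: 101, 46, 67. Column totals: 105, 60, 49. Grand total N = 214.
Expected counts (row total × column total / N):
  Electronics, Store 1: 101×105/214 = 49.5561
  Electronics, Store 2: 101×60/214 = 28.3178
  Electronics, Store 3: 101×49/214 = 23.1262
  Clothing, Store 1: 46×105/214 = 22.5701
  Clothing, Store 2: 46×60/214 = 12.8972
  Clothing, Store 3: 46×49/214 = 10.5327
  Grocery, Store 1: 67×105/214 = 32.8738
  Grocery, Store 2: 67×60/214 = 18.7850
  Grocery, Store 3: 67×49/214 = 15.3411
Contributions (O − E)²/E:
  (38 − 49.5561)²/49.5561 = 2.6948
  (37 − 28.3178)²/28.3178 = 2.6620
  (26 − 23.1262)²/23.1262 = 0.3571
  (23 − 22.5701)²/22.5701 = 0.0082
  (12 − 12.8972)²/12.8972 = 0.0624
  (11 − 10.5327)²/10.5327 = 0.0207
  (44 − 32.8738)²/32.8738 = 3.7657
  (11 − 18.7850)²/18.7850 = 3.2263
  (12 − 15.3411)²/15.3411 = 0.7276
χ² = 2.6948 + 2.6620 + 0.3571 + 0.0082 + 0.0624 + 0.0207 + 3.7657 + 3.2263 + 0.7276 = 13.525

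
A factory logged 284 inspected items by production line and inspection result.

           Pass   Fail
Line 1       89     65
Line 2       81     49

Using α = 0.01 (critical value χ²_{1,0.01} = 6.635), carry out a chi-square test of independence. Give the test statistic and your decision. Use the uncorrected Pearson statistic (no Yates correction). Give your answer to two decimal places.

Row totals: 154, 130. Column totals: 170, 114. Grand total N = 284.
Expected counts (row total × column total / N):
  Line 1, Pass: 154×170/284 = 92.183
  Line 1, Fail: 154×114/284 = 61.817
  Line 2, Pass: 130×170/284 = 77.817
  Line 2, Fail: 130×114/284 = 52.183
Contributions (O − E)²/E:
  (89 − 92.183)²/92.183 = 0.1099
  (65 − 61.817)²/61.817 = 0.1639
  (81 − 77.817)²/77.817 = 0.1302
  (49 − 52.183)²/52.183 = 0.1942
χ² = 0.1099 + 0.1639 + 0.1302 + 0.1942 = 0.60
df = (2−1)(2−1) = 1. Since 0.60 < 6.635, fail to reject the null hypothesis of independence at α = 0.01.

0.60; fail to reject H₀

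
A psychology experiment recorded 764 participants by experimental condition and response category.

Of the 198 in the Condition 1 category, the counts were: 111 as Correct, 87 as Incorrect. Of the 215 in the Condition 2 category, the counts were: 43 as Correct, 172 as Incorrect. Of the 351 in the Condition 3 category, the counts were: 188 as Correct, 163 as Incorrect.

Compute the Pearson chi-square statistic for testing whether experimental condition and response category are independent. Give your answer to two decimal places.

Row totals: 198, 215, 351. Column totals: 342, 422. Grand total N = 764.
Expected counts (row total × column total / N):
  Condition 1, Correct: 198×342/764 = 88.6335
  Condition 1, Incorrect: 198×422/764 = 109.3665
  Condition 2, Correct: 215×342/764 = 96.2435
  Condition 2, Incorrect: 215×422/764 = 118.7565
  Condition 3, Correct: 351×342/764 = 157.1230
  Condition 3, Incorrect: 351×422/764 = 193.8770
Contributions (O − E)²/E:
  (111 − 88.6335)²/88.6335 = 5.6441
  (87 − 109.3665)²/109.3665 = 4.5742
  (43 − 96.2435)²/96.2435 = 29.4552
  (172 − 118.7565)²/118.7565 = 23.8713
  (188 − 157.1230)²/157.1230 = 6.0678
  (163 − 193.8770)²/193.8770 = 4.9175
χ² = 5.6441 + 4.5742 + 29.4552 + 23.8713 + 6.0678 + 4.9175 = 74.53

74.53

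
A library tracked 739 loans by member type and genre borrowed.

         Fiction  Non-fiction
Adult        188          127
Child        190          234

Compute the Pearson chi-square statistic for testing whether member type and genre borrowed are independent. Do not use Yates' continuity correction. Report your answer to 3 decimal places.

15.996

Row totals: 315, 424. Column totals: 378, 361. Grand total N = 739.
Expected counts (row total × column total / N):
  Adult, Fiction: 315×378/739 = 161.1231
  Adult, Non-fiction: 315×361/739 = 153.8769
  Child, Fiction: 424×378/739 = 216.8769
  Child, Non-fiction: 424×361/739 = 207.1231
Contributions (O − E)²/E:
  (188 − 161.1231)²/161.1231 = 4.4833
  (127 − 153.8769)²/153.8769 = 4.6945
  (190 − 216.8769)²/216.8769 = 3.3308
  (234 − 207.1231)²/207.1231 = 3.4876
χ² = 4.4833 + 4.6945 + 3.3308 + 3.4876 = 15.996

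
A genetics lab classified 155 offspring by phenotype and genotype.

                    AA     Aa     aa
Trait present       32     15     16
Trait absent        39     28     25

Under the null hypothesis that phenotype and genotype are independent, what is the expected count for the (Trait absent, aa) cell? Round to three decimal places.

24.335

Row total (Trait absent) = 92; column total (aa) = 41; grand total N = 155.
Expected count = (row total × column total) / N = 92 × 41 / 155 = 24.335.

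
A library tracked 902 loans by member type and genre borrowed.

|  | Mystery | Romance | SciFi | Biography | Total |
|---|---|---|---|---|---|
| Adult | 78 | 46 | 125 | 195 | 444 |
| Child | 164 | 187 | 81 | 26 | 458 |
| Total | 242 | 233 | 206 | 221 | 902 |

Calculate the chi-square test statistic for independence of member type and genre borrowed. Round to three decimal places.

254.365

Grand total N = 902.
Expected counts (row total × column total / N):
  Adult, Mystery: 444×242/902 = 119.121951
  Adult, Romance: 444×233/902 = 114.691796
  Adult, SciFi: 444×206/902 = 101.401330
  Adult, Biography: 444×221/902 = 108.784922
  Child, Mystery: 458×242/902 = 122.878049
  Child, Romance: 458×233/902 = 118.308204
  Child, SciFi: 458×206/902 = 104.598670
  Child, Biography: 458×221/902 = 112.215078
Contributions (O − E)²/E:
  (78 − 119.121951)²/119.121951 = 14.1957
  (46 − 114.691796)²/114.691796 = 41.1412
  (125 − 101.401330)²/101.401330 = 5.4920
  (195 − 108.784922)²/108.784922 = 68.3278
  (164 − 122.878049)²/122.878049 = 13.7617
  (187 − 118.308204)²/118.308204 = 39.8836
  (81 − 104.598670)²/104.598670 = 5.3241
  (26 − 112.215078)²/112.215078 = 66.2392
χ² = 14.1957 + 41.1412 + 5.4920 + 68.3278 + 13.7617 + 39.8836 + 5.3241 + 66.2392 = 254.365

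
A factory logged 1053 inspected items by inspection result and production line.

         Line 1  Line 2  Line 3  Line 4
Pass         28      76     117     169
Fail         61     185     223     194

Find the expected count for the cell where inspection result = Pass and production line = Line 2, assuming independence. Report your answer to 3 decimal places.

96.667

Row total (Pass) = 390; column total (Line 2) = 261; grand total N = 1053.
Expected count = (row total × column total) / N = 390 × 261 / 1053 = 96.667.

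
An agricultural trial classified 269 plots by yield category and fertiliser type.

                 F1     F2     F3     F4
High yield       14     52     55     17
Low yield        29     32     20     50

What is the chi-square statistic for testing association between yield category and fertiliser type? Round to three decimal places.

Row totals: 138, 131. Column totals: 43, 84, 75, 67. Grand total N = 269.
Expected counts (row total × column total / N):
  High yield, F1: 138×43/269 = 22.0595
  High yield, F2: 138×84/269 = 43.0929
  High yield, F3: 138×75/269 = 38.4758
  High yield, F4: 138×67/269 = 34.3717
  Low yield, F1: 131×43/269 = 20.9405
  Low yield, F2: 131×84/269 = 40.9071
  Low yield, F3: 131×75/269 = 36.5242
  Low yield, F4: 131×67/269 = 32.6283
Contributions (O − E)²/E:
  (14 − 22.0595)²/22.0595 = 2.9446
  (52 − 43.0929)²/43.0929 = 1.8411
  (55 − 38.4758)²/38.4758 = 7.0966
  (17 − 34.3717)²/34.3717 = 8.7798
  (29 − 20.9405)²/20.9405 = 3.1019
  (32 − 40.9071)²/40.9071 = 1.9394
  (20 − 36.5242)²/36.5242 = 7.4758
  (50 − 32.6283)²/32.6283 = 9.2489
χ² = 2.9446 + 1.8411 + 7.0966 + 8.7798 + 3.1019 + 1.9394 + 7.4758 + 9.2489 = 42.428

42.428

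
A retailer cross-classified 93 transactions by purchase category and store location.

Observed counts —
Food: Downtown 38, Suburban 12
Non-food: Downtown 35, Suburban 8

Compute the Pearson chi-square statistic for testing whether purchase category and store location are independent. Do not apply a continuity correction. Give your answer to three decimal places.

Row totals: 50, 43. Column totals: 73, 20. Grand total N = 93.
Expected counts (row total × column total / N):
  Food, Downtown: 50×73/93 = 39.2473
  Food, Suburban: 50×20/93 = 10.7527
  Non-food, Downtown: 43×73/93 = 33.7527
  Non-food, Suburban: 43×20/93 = 9.2473
Contributions (O − E)²/E:
  (38 − 39.2473)²/39.2473 = 0.0396
  (12 − 10.7527)²/10.7527 = 0.1447
  (35 − 33.7527)²/33.7527 = 0.0461
  (8 − 9.2473)²/9.2473 = 0.1682
χ² = 0.0396 + 0.1447 + 0.0461 + 0.1682 = 0.399

0.399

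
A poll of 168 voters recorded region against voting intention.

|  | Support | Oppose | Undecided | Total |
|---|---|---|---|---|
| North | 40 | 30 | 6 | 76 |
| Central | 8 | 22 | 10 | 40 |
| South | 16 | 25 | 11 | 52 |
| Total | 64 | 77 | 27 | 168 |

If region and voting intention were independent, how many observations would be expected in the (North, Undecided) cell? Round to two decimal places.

Row total (North) = 76; column total (Undecided) = 27; grand total N = 168.
Expected count = (row total × column total) / N = 76 × 27 / 168 = 12.21.

12.21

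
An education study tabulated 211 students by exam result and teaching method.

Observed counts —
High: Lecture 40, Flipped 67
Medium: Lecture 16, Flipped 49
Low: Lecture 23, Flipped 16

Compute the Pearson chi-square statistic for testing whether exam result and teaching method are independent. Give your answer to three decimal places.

12.286

Row totals: 107, 65, 39. Column totals: 79, 132. Grand total N = 211.
Expected counts (row total × column total / N):
  High, Lecture: 107×79/211 = 40.0616
  High, Flipped: 107×132/211 = 66.9384
  Medium, Lecture: 65×79/211 = 24.3365
  Medium, Flipped: 65×132/211 = 40.6635
  Low, Lecture: 39×79/211 = 14.6019
  Low, Flipped: 39×132/211 = 24.3981
Contributions (O − E)²/E:
  (40 − 40.0616)²/40.0616 = 0.0001
  (67 − 66.9384)²/66.9384 = 0.0001
  (16 − 24.3365)²/24.3365 = 2.8557
  (49 − 40.6635)²/40.6635 = 1.7091
  (23 − 14.6019)²/14.6019 = 4.8301
  (16 − 24.3981)²/24.3981 = 2.8907
χ² = 0.0001 + 0.0001 + 2.8557 + 1.7091 + 4.8301 + 2.8907 = 12.286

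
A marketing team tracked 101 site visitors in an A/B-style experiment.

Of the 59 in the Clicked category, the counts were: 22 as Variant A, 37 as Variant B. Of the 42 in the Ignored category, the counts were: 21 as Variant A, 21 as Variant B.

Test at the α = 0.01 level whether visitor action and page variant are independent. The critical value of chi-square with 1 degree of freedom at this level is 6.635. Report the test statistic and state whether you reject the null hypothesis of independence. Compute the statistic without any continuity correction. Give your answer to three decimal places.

Row totals: 59, 42. Column totals: 43, 58. Grand total N = 101.
Expected counts (row total × column total / N):
  Clicked, Variant A: 59×43/101 = 25.1188
  Clicked, Variant B: 59×58/101 = 33.8812
  Ignored, Variant A: 42×43/101 = 17.8812
  Ignored, Variant B: 42×58/101 = 24.1188
Contributions (O − E)²/E:
  (22 − 25.1188)²/25.1188 = 0.3872
  (37 − 33.8812)²/33.8812 = 0.2871
  (21 − 17.8812)²/17.8812 = 0.5440
  (21 − 24.1188)²/24.1188 = 0.4033
χ² = 0.3872 + 0.2871 + 0.5440 + 0.4033 = 1.622
df = (2−1)(2−1) = 1. Since 1.622 < 6.635, fail to reject the null hypothesis of independence at α = 0.01.

1.622; fail to reject H₀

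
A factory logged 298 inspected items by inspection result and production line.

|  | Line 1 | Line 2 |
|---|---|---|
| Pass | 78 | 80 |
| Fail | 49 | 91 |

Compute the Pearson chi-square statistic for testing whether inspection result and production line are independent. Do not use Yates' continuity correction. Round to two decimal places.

Row totals: 158, 140. Column totals: 127, 171. Grand total N = 298.
Expected counts (row total × column total / N):
  Pass, Line 1: 158×127/298 = 67.3356
  Pass, Line 2: 158×171/298 = 90.6644
  Fail, Line 1: 140×127/298 = 59.6644
  Fail, Line 2: 140×171/298 = 80.3356
Contributions (O − E)²/E:
  (78 − 67.3356)²/67.3356 = 1.6890
  (80 − 90.6644)²/90.6644 = 1.2544
  (49 − 59.6644)²/59.6644 = 1.9062
  (91 − 80.3356)²/80.3356 = 1.4157
χ² = 1.6890 + 1.2544 + 1.9062 + 1.4157 = 6.27

6.27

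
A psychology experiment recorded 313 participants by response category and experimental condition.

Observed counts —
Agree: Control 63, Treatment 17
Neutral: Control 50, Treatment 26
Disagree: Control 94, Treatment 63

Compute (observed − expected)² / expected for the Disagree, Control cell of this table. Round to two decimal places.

0.93

Row total (Disagree) = 157; column total (Control) = 207; N = 313.
Expected count E = 157 × 207 / 313 = 103.831.
Contribution = (O − E)²/E = (94 − 103.831)² / 103.831 = 0.93.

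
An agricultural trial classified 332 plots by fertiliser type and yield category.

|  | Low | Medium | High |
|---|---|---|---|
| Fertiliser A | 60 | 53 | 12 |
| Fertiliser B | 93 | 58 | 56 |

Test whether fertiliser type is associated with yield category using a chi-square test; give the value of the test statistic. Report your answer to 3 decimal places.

Row totals: 125, 207. Column totals: 153, 111, 68. Grand total N = 332.
Expected counts (row total × column total / N):
  Fertiliser A, Low: 125×153/332 = 57.6054
  Fertiliser A, Medium: 125×111/332 = 41.7922
  Fertiliser A, High: 125×68/332 = 25.6024
  Fertiliser B, Low: 207×153/332 = 95.3946
  Fertiliser B, Medium: 207×111/332 = 69.2078
  Fertiliser B, High: 207×68/332 = 42.3976
Contributions (O − E)²/E:
  (60 − 57.6054)²/57.6054 = 0.0995
  (53 − 41.7922)²/41.7922 = 3.0057
  (12 − 25.6024)²/25.6024 = 7.2269
  (93 − 95.3946)²/95.3946 = 0.0601
  (58 − 69.2078)²/69.2078 = 1.8150
  (56 − 42.3976)²/42.3976 = 4.3641
χ² = 0.0995 + 3.0057 + 7.2269 + 0.0601 + 1.8150 + 4.3641 = 16.571

16.571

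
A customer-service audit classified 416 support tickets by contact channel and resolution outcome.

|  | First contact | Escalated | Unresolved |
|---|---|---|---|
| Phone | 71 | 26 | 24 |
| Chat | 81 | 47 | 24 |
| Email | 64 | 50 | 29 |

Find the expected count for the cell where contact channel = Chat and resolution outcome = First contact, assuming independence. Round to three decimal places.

78.923

Row total (Chat) = 152; column total (First contact) = 216; grand total N = 416.
Expected count = (row total × column total) / N = 152 × 216 / 416 = 78.923.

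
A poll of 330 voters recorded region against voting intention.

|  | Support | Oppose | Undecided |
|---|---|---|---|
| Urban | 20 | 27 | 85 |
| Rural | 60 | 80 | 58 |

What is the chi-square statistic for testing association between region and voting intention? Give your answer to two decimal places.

39.74

Row totals: 132, 198. Column totals: 80, 107, 143. Grand total N = 330.
Expected counts (row total × column total / N):
  Urban, Support: 132×80/330 = 32.000
  Urban, Oppose: 132×107/330 = 42.800
  Urban, Undecided: 132×143/330 = 57.200
  Rural, Support: 198×80/330 = 48.000
  Rural, Oppose: 198×107/330 = 64.200
  Rural, Undecided: 198×143/330 = 85.800
Contributions (O − E)²/E:
  (20 − 32.000)²/32.000 = 4.5000
  (27 − 42.800)²/42.800 = 5.8327
  (85 − 57.200)²/57.200 = 13.5112
  (60 − 48.000)²/48.000 = 3.0000
  (80 − 64.200)²/64.200 = 3.8885
  (58 − 85.800)²/85.800 = 9.0075
χ² = 4.5000 + 5.8327 + 13.5112 + 3.0000 + 3.8885 + 9.0075 = 39.74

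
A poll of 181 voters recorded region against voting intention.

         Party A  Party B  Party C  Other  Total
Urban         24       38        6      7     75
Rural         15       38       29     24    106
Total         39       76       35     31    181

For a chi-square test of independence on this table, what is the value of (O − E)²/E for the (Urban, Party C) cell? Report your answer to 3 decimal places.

4.985

Row total (Urban) = 75; column total (Party C) = 35; N = 181.
Expected count E = 75 × 35 / 181 = 14.5028.
Contribution = (O − E)²/E = (6 − 14.5028)² / 14.5028 = 4.985.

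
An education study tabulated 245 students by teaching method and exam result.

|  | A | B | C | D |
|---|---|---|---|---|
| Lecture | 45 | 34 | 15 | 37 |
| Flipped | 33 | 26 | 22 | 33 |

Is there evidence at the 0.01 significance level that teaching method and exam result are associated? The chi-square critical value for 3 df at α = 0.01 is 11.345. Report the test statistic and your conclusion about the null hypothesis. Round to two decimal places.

3.30; fail to reject H₀

Row totals: 131, 114. Column totals: 78, 60, 37, 70. Grand total N = 245.
Expected counts (row total × column total / N):
  Lecture, A: 131×78/245 = 41.706
  Lecture, B: 131×60/245 = 32.082
  Lecture, C: 131×37/245 = 19.784
  Lecture, D: 131×70/245 = 37.429
  Flipped, A: 114×78/245 = 36.294
  Flipped, B: 114×60/245 = 27.918
  Flipped, C: 114×37/245 = 17.216
  Flipped, D: 114×70/245 = 32.571
Contributions (O − E)²/E:
  (45 − 41.706)²/41.706 = 0.2602
  (34 − 32.082)²/32.082 = 0.1147
  (15 − 19.784)²/19.784 = 1.1568
  (37 − 37.429)²/37.429 = 0.0049
  (33 − 36.294)²/36.294 = 0.2990
  (26 − 27.918)²/27.918 = 0.1318
  (22 − 17.216)²/17.216 = 1.3294
  (33 − 32.571)²/32.571 = 0.0057
χ² = 0.2602 + 0.1147 + 1.1568 + 0.0049 + 0.2990 + 0.1318 + 1.3294 + 0.0057 = 3.30
df = (2−1)(4−1) = 3. Since 3.30 < 11.345, fail to reject the null hypothesis of independence at α = 0.01.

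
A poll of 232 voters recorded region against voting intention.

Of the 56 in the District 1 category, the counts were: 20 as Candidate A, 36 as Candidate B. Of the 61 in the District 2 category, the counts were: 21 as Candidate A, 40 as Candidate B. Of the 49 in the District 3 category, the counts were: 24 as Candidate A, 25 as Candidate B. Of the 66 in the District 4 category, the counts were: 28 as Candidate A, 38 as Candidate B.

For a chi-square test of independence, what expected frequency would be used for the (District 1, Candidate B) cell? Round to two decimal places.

33.55

Row total (District 1) = 56; column total (Candidate B) = 139; grand total N = 232.
Expected count = (row total × column total) / N = 56 × 139 / 232 = 33.55.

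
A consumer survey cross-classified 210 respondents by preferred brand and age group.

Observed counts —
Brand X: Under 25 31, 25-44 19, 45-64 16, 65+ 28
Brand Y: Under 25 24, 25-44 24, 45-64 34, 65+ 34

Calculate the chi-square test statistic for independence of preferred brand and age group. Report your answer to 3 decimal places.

6.297

Row totals: 94, 116. Column totals: 55, 43, 50, 62. Grand total N = 210.
Expected counts (row total × column total / N):
  Brand X, Under 25: 94×55/210 = 24.6190
  Brand X, 25-44: 94×43/210 = 19.2476
  Brand X, 45-64: 94×50/210 = 22.3810
  Brand X, 65+: 94×62/210 = 27.7524
  Brand Y, Under 25: 116×55/210 = 30.3810
  Brand Y, 25-44: 116×43/210 = 23.7524
  Brand Y, 45-64: 116×50/210 = 27.6190
  Brand Y, 65+: 116×62/210 = 34.2476
Contributions (O − E)²/E:
  (31 − 24.6190)²/24.6190 = 1.6539
  (19 − 19.2476)²/19.2476 = 0.0032
  (16 − 22.3810)²/22.3810 = 1.8193
  (28 − 27.7524)²/27.7524 = 0.0022
  (24 − 30.3810)²/30.3810 = 1.3402
  (24 − 23.7524)²/23.7524 = 0.0026
  (34 − 27.6190)²/27.6190 = 1.4742
  (34 − 34.2476)²/34.2476 = 0.0018
χ² = 1.6539 + 0.0032 + 1.8193 + 0.0022 + 1.3402 + 0.0026 + 1.4742 + 0.0018 = 6.297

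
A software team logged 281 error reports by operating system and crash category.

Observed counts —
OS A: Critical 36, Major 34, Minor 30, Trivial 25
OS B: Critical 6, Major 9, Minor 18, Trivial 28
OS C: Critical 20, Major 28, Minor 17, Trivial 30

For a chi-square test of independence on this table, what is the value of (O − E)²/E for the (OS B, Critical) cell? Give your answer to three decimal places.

Row total (OS B) = 61; column total (Critical) = 62; N = 281.
Expected count E = 61 × 62 / 281 = 13.4591.
Contribution = (O − E)²/E = (6 − 13.4591)² / 13.4591 = 4.134.

4.134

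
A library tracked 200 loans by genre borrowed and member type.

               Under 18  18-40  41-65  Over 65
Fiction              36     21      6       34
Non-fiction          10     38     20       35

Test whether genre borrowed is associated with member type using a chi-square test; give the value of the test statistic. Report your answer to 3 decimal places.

26.991

Row totals: 97, 103. Column totals: 46, 59, 26, 69. Grand total N = 200.
Expected counts (row total × column total / N):
  Fiction, Under 18: 97×46/200 = 22.3100
  Fiction, 18-40: 97×59/200 = 28.6150
  Fiction, 41-65: 97×26/200 = 12.6100
  Fiction, Over 65: 97×69/200 = 33.4650
  Non-fiction, Under 18: 103×46/200 = 23.6900
  Non-fiction, 18-40: 103×59/200 = 30.3850
  Non-fiction, 41-65: 103×26/200 = 13.3900
  Non-fiction, Over 65: 103×69/200 = 35.5350
Contributions (O − E)²/E:
  (36 − 22.3100)²/22.3100 = 8.4005
  (21 − 28.6150)²/28.6150 = 2.0265
  (6 − 12.6100)²/12.6100 = 3.4649
  (34 − 33.4650)²/33.4650 = 0.0086
  (10 − 23.6900)²/23.6900 = 7.9112
  (38 − 30.3850)²/30.3850 = 1.9084
  (20 − 13.3900)²/13.3900 = 3.2630
  (35 − 35.5350)²/35.5350 = 0.0081
χ² = 8.4005 + 2.0265 + 3.4649 + 0.0086 + 7.9112 + 1.9084 + 3.2630 + 0.0081 = 26.991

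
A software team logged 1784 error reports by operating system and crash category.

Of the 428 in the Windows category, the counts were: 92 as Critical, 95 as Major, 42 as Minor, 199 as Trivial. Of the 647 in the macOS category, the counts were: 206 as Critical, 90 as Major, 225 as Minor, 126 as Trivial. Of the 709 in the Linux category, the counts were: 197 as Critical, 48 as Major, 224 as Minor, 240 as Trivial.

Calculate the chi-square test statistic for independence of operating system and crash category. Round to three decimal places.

Row totals: 428, 647, 709. Column totals: 495, 233, 491, 565. Grand total N = 1784.
Expected counts (row total × column total / N):
  Windows, Critical: 428×495/1784 = 118.7556
  Windows, Major: 428×233/1784 = 55.8991
  Windows, Minor: 428×491/1784 = 117.7960
  Windows, Trivial: 428×565/1784 = 135.5493
  macOS, Critical: 647×495/1784 = 179.5207
  macOS, Major: 647×233/1784 = 84.5017
  macOS, Minor: 647×491/1784 = 178.0701
  macOS, Trivial: 647×565/1784 = 204.9075
  Linux, Critical: 709×495/1784 = 196.7237
  Linux, Major: 709×233/1784 = 92.5992
  Linux, Minor: 709×491/1784 = 195.1340
  Linux, Trivial: 709×565/1784 = 224.5432
Contributions (O − E)²/E:
  (92 − 118.7556)²/118.7556 = 6.0280
  (95 − 55.8991)²/55.8991 = 27.3507
  (42 − 117.7960)²/117.7960 = 48.7710
  (199 − 135.5493)²/135.5493 = 29.7013
  (206 − 179.5207)²/179.5207 = 3.9057
  (90 − 84.5017)²/84.5017 = 0.3578
  (225 − 178.0701)²/178.0701 = 12.3682
  (126 − 204.9075)²/204.9075 = 30.3864
  (197 − 196.7237)²/196.7237 = 0.0004
  (48 − 92.5992)²/92.5992 = 21.4806
  (224 − 195.1340)²/195.1340 = 4.2701
  (240 − 224.5432)²/224.5432 = 1.0640
χ² = 6.0280 + 27.3507 + 48.7710 + 29.7013 + 3.9057 + 0.3578 + 12.3682 + 30.3864 + 0.0004 + 21.4806 + 4.2701 + 1.0640 = 185.684

185.684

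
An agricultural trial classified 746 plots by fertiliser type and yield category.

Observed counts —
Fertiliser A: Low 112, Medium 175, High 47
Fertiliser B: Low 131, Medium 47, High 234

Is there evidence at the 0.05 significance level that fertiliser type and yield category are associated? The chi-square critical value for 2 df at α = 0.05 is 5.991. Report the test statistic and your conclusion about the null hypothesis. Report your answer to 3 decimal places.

Row totals: 334, 412. Column totals: 243, 222, 281. Grand total N = 746.
Expected counts (row total × column total / N):
  Fertiliser A, Low: 334×243/746 = 108.7962
  Fertiliser A, Medium: 334×222/746 = 99.3941
  Fertiliser A, High: 334×281/746 = 125.8097
  Fertiliser B, Low: 412×243/746 = 134.2038
  Fertiliser B, Medium: 412×222/746 = 122.6059
  Fertiliser B, High: 412×281/746 = 155.1903
Contributions (O − E)²/E:
  (112 − 108.7962)²/108.7962 = 0.0943
  (175 − 99.3941)²/99.3941 = 57.5110
  (47 − 125.8097)²/125.8097 = 49.3680
  (131 − 134.2038)²/134.2038 = 0.0765
  (47 − 122.6059)²/122.6059 = 46.6230
  (234 − 155.1903)²/155.1903 = 40.0216
χ² = 0.0943 + 57.5110 + 49.3680 + 0.0765 + 46.6230 + 40.0216 = 193.694
df = (2−1)(3−1) = 2. Since 193.694 > 5.991, reject the null hypothesis of independence at α = 0.05.

193.694; reject H₀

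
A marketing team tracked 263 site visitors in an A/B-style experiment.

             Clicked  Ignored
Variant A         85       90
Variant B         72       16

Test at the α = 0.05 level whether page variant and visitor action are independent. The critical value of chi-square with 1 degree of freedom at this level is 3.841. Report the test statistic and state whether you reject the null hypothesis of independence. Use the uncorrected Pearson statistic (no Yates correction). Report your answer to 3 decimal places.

Row totals: 175, 88. Column totals: 157, 106. Grand total N = 263.
Expected counts (row total × column total / N):
  Variant A, Clicked: 175×157/263 = 104.4677
  Variant A, Ignored: 175×106/263 = 70.5323
  Variant B, Clicked: 88×157/263 = 52.5323
  Variant B, Ignored: 88×106/263 = 35.4677
Contributions (O − E)²/E:
  (85 − 104.4677)²/104.4677 = 3.6278
  (90 − 70.5323)²/70.5323 = 5.3733
  (72 − 52.5323)²/52.5323 = 7.2144
  (16 − 35.4677)²/35.4677 = 10.6855
χ² = 3.6278 + 5.3733 + 7.2144 + 10.6855 = 26.901
df = (2−1)(2−1) = 1. Since 26.901 > 3.841, reject the null hypothesis of independence at α = 0.05.

26.901; reject H₀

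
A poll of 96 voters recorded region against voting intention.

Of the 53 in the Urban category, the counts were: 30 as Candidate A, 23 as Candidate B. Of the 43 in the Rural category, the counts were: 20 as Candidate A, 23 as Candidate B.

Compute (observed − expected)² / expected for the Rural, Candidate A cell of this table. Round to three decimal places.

0.256

Row total (Rural) = 43; column total (Candidate A) = 50; N = 96.
Expected count E = 43 × 50 / 96 = 22.3958.
Contribution = (O − E)²/E = (20 − 22.3958)² / 22.3958 = 0.256.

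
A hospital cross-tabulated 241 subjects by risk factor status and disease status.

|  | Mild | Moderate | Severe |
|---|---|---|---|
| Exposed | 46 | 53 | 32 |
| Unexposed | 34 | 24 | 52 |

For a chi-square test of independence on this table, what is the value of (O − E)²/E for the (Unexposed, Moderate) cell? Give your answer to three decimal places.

3.534

Row total (Unexposed) = 110; column total (Moderate) = 77; N = 241.
Expected count E = 110 × 77 / 241 = 35.1452.
Contribution = (O − E)²/E = (24 − 35.1452)² / 35.1452 = 3.534.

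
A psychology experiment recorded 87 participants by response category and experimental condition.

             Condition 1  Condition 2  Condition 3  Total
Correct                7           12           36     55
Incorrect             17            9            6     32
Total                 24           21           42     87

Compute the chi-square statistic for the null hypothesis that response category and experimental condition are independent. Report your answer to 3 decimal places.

Grand total N = 87.
Expected counts (row total × column total / N):
  Correct, Condition 1: 55×24/87 = 15.1724
  Correct, Condition 2: 55×21/87 = 13.2759
  Correct, Condition 3: 55×42/87 = 26.5517
  Incorrect, Condition 1: 32×24/87 = 8.8276
  Incorrect, Condition 2: 32×21/87 = 7.7241
  Incorrect, Condition 3: 32×42/87 = 15.4483
Contributions (O − E)²/E:
  (7 − 15.1724)²/15.1724 = 4.4019
  (12 − 13.2759)²/13.2759 = 0.1226
  (36 − 26.5517)²/26.5517 = 3.3621
  (17 − 8.8276)²/8.8276 = 7.5658
  (9 − 7.7241)²/7.7241 = 0.2108
  (6 − 15.4483)²/15.4483 = 5.7787
χ² = 4.4019 + 0.1226 + 3.3621 + 7.5658 + 0.2108 + 5.7787 = 21.442

21.442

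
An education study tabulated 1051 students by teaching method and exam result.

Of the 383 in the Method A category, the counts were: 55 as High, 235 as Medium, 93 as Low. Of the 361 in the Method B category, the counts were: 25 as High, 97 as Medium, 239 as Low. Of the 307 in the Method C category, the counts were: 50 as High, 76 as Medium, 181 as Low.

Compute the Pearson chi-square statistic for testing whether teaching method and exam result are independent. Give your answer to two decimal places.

Row totals: 383, 361, 307. Column totals: 130, 408, 513. Grand total N = 1051.
Expected counts (row total × column total / N):
  Method A, High: 383×130/1051 = 47.374
  Method A, Medium: 383×408/1051 = 148.681
  Method A, Low: 383×513/1051 = 186.945
  Method B, High: 361×130/1051 = 44.653
  Method B, Medium: 361×408/1051 = 140.141
  Method B, Low: 361×513/1051 = 176.206
  Method C, High: 307×130/1051 = 37.973
  Method C, Medium: 307×408/1051 = 119.178
  Method C, Low: 307×513/1051 = 149.849
Contributions (O − E)²/E:
  (55 − 47.374)²/47.374 = 1.2276
  (235 − 148.681)²/148.681 = 50.1138
  (93 − 186.945)²/186.945 = 47.2099
  (25 − 44.653)²/44.653 = 8.6498
  (97 − 140.141)²/140.141 = 13.2805
  (239 − 176.206)²/176.206 = 22.3777
  (50 − 37.973)²/37.973 = 3.8093
  (76 − 119.178)²/119.178 = 15.6433
  (181 − 149.849)²/149.849 = 6.4758
χ² = 1.2276 + 50.1138 + 47.2099 + 8.6498 + 13.2805 + 22.3777 + 3.8093 + 15.6433 + 6.4758 = 168.79

168.79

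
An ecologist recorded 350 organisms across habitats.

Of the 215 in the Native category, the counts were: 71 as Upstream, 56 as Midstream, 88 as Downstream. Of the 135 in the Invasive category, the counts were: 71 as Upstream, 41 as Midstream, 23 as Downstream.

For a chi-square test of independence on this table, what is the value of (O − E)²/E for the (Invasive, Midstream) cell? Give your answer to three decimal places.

Row total (Invasive) = 135; column total (Midstream) = 97; N = 350.
Expected count E = 135 × 97 / 350 = 37.4143.
Contribution = (O − E)²/E = (41 − 37.4143)² / 37.4143 = 0.344.

0.344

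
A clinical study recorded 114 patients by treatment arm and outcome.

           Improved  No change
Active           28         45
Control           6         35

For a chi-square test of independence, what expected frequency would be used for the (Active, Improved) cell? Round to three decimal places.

21.772

Row total (Active) = 73; column total (Improved) = 34; grand total N = 114.
Expected count = (row total × column total) / N = 73 × 34 / 114 = 21.772.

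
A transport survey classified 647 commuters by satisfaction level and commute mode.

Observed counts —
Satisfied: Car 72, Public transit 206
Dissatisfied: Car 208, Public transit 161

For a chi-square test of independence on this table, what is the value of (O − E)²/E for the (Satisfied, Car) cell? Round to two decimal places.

19.40

Row total (Satisfied) = 278; column total (Car) = 280; N = 647.
Expected count E = 278 × 280 / 647 = 120.309.
Contribution = (O − E)²/E = (72 − 120.309)² / 120.309 = 19.40.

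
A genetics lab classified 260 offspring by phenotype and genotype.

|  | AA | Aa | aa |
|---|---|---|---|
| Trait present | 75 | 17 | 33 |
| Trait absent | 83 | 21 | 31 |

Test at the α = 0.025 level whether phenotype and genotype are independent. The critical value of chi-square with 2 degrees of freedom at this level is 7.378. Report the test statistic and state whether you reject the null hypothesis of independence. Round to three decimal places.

Row totals: 125, 135. Column totals: 158, 38, 64. Grand total N = 260.
Expected counts (row total × column total / N):
  Trait present, AA: 125×158/260 = 75.9615
  Trait present, Aa: 125×38/260 = 18.2692
  Trait present, aa: 125×64/260 = 30.7692
  Trait absent, AA: 135×158/260 = 82.0385
  Trait absent, Aa: 135×38/260 = 19.7308
  Trait absent, aa: 135×64/260 = 33.2308
Contributions (O − E)²/E:
  (75 − 75.9615)²/75.9615 = 0.0122
  (17 − 18.2692)²/18.2692 = 0.0882
  (33 − 30.7692)²/30.7692 = 0.1617
  (83 − 82.0385)²/82.0385 = 0.0113
  (21 − 19.7308)²/19.7308 = 0.0816
  (31 − 33.2308)²/33.2308 = 0.1498
χ² = 0.0122 + 0.0882 + 0.1617 + 0.0113 + 0.0816 + 0.1498 = 0.505
df = (2−1)(3−1) = 2. Since 0.505 < 7.378, fail to reject the null hypothesis of independence at α = 0.025.

0.505; fail to reject H₀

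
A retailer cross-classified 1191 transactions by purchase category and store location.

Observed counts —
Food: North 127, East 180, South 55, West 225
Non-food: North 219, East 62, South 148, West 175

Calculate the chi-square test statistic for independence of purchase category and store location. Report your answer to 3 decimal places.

130.639

Row totals: 587, 604. Column totals: 346, 242, 203, 400. Grand total N = 1191.
Expected counts (row total × column total / N):
  Food, North: 587×346/1191 = 170.5306
  Food, East: 587×242/1191 = 119.2729
  Food, South: 587×203/1191 = 100.0512
  Food, West: 587×400/1191 = 197.1453
  Non-food, North: 604×346/1191 = 175.4694
  Non-food, East: 604×242/1191 = 122.7271
  Non-food, South: 604×203/1191 = 102.9488
  Non-food, West: 604×400/1191 = 202.8547
Contributions (O − E)²/E:
  (127 − 170.5306)²/170.5306 = 11.1119
  (180 − 119.2729)²/119.2729 = 30.9188
  (55 − 100.0512)²/100.0512 = 20.2857
  (225 − 197.1453)²/197.1453 = 3.9356
  (219 − 175.4694)²/175.4694 = 10.7991
  (62 − 122.7271)²/122.7271 = 30.0486
  (148 − 102.9488)²/102.9488 = 19.7148
  (175 − 202.8547)²/202.8547 = 3.8248
χ² = 11.1119 + 30.9188 + 20.2857 + 3.9356 + 10.7991 + 30.0486 + 19.7148 + 3.8248 = 130.639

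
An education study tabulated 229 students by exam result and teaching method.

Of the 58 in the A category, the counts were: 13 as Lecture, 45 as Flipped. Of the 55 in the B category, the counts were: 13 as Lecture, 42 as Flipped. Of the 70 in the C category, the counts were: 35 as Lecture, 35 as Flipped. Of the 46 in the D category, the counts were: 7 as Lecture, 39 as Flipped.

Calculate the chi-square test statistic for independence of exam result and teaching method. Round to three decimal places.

Row totals: 58, 55, 70, 46. Column totals: 68, 161. Grand total N = 229.
Expected counts (row total × column total / N):
  A, Lecture: 58×68/229 = 17.2227
  A, Flipped: 58×161/229 = 40.7773
  B, Lecture: 55×68/229 = 16.3319
  B, Flipped: 55×161/229 = 38.6681
  C, Lecture: 70×68/229 = 20.7860
  C, Flipped: 70×161/229 = 49.2140
  D, Lecture: 46×68/229 = 13.6594
  D, Flipped: 46×161/229 = 32.3406
Contributions (O − E)²/E:
  (13 − 17.2227)²/17.2227 = 1.0353
  (45 − 40.7773)²/40.7773 = 0.4373
  (13 − 16.3319)²/16.3319 = 0.6797
  (42 − 38.6681)²/38.6681 = 0.2871
  (35 − 20.7860)²/20.7860 = 9.7199
  (35 − 49.2140)²/49.2140 = 4.1053
  (7 − 13.6594)²/13.6594 = 3.2467
  (39 − 32.3406)²/32.3406 = 1.3713
χ² = 1.0353 + 0.4373 + 0.6797 + 0.2871 + 9.7199 + 4.1053 + 3.2467 + 1.3713 = 20.883

20.883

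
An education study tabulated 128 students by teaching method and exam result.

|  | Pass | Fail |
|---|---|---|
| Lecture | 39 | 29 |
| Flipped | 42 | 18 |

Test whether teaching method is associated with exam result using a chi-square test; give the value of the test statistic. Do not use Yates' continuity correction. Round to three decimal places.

Row totals: 68, 60. Column totals: 81, 47. Grand total N = 128.
Expected counts (row total × column total / N):
  Lecture, Pass: 68×81/128 = 43.0312
  Lecture, Fail: 68×47/128 = 24.9688
  Flipped, Pass: 60×81/128 = 37.9688
  Flipped, Fail: 60×47/128 = 22.0312
Contributions (O − E)²/E:
  (39 − 43.0312)²/43.0312 = 0.3776
  (29 − 24.9688)²/24.9688 = 0.6508
  (42 − 37.9688)²/37.9688 = 0.4280
  (18 − 22.0312)²/22.0312 = 0.7376
χ² = 0.3776 + 0.6508 + 0.4280 + 0.7376 = 2.194

2.194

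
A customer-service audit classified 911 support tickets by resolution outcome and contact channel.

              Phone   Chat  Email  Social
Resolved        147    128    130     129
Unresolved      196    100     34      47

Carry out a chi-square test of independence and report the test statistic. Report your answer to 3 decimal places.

80.162

Row totals: 534, 377. Column totals: 343, 228, 164, 176. Grand total N = 911.
Expected counts (row total × column total / N):
  Resolved, Phone: 534×343/911 = 201.0560
  Resolved, Chat: 534×228/911 = 133.6465
  Resolved, Email: 534×164/911 = 96.1317
  Resolved, Social: 534×176/911 = 103.1658
  Unresolved, Phone: 377×343/911 = 141.9440
  Unresolved, Chat: 377×228/911 = 94.3535
  Unresolved, Email: 377×164/911 = 67.8683
  Unresolved, Social: 377×176/911 = 72.8342
Contributions (O − E)²/E:
  (147 − 201.0560)²/201.0560 = 14.5335
  (128 − 133.6465)²/133.6465 = 0.2386
  (130 − 96.1317)²/96.1317 = 11.9322
  (129 − 103.1658)²/103.1658 = 6.4693
  (196 − 141.9440)²/141.9440 = 20.5859
  (100 − 94.3535)²/94.3535 = 0.3379
  (34 − 67.8683)²/67.8683 = 16.9013
  (47 − 72.8342)²/72.8342 = 9.1634
χ² = 14.5335 + 0.2386 + 11.9322 + 6.4693 + 20.5859 + 0.3379 + 16.9013 + 9.1634 = 80.162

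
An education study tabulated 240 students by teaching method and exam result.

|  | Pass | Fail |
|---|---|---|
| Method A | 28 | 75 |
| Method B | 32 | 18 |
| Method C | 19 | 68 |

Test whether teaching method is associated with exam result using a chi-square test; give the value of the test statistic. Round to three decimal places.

Row totals: 103, 50, 87. Column totals: 79, 161. Grand total N = 240.
Expected counts (row total × column total / N):
  Method A, Pass: 103×79/240 = 33.9042
  Method A, Fail: 103×161/240 = 69.0958
  Method B, Pass: 50×79/240 = 16.4583
  Method B, Fail: 50×161/240 = 33.5417
  Method C, Pass: 87×79/240 = 28.6375
  Method C, Fail: 87×161/240 = 58.3625
Contributions (O − E)²/E:
  (28 − 33.9042)²/33.9042 = 1.0282
  (75 − 69.0958)²/69.0958 = 0.5045
  (32 − 16.4583)²/16.4583 = 14.6761
  (18 − 33.5417)²/33.5417 = 7.2013
  (19 − 28.6375)²/28.6375 = 3.2433
  (68 − 58.3625)²/58.3625 = 1.5915
χ² = 1.0282 + 0.5045 + 14.6761 + 7.2013 + 3.2433 + 1.5915 = 28.245

28.245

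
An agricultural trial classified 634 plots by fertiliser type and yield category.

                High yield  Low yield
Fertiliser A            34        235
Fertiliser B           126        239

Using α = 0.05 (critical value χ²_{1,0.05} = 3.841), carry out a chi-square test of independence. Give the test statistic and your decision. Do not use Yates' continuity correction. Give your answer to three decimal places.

39.299; reject H₀

Row totals: 269, 365. Column totals: 160, 474. Grand total N = 634.
Expected counts (row total × column total / N):
  Fertiliser A, High yield: 269×160/634 = 67.88644
  Fertiliser A, Low yield: 269×474/634 = 201.11356
  Fertiliser B, High yield: 365×160/634 = 92.11356
  Fertiliser B, Low yield: 365×474/634 = 272.88644
Contributions (O − E)²/E:
  (34 − 67.88644)²/67.88644 = 16.9149
  (235 − 201.11356)²/201.11356 = 5.7097
  (126 − 92.11356)²/92.11356 = 12.4660
  (239 − 272.88644)²/272.88644 = 4.2079
χ² = 16.9149 + 5.7097 + 12.4660 + 4.2079 = 39.299
df = (2−1)(2−1) = 1. Since 39.299 > 3.841, reject the null hypothesis of independence at α = 0.05.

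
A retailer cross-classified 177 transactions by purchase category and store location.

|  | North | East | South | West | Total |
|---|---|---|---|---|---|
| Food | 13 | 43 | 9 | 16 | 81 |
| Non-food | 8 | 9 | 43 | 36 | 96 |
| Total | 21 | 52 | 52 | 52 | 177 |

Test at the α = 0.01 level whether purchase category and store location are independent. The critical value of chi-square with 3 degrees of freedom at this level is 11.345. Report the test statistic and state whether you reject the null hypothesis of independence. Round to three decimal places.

Grand total N = 177.
Expected counts (row total × column total / N):
  Food, North: 81×21/177 = 9.6102
  Food, East: 81×52/177 = 23.7966
  Food, South: 81×52/177 = 23.7966
  Food, West: 81×52/177 = 23.7966
  Non-food, North: 96×21/177 = 11.3898
  Non-food, East: 96×52/177 = 28.2034
  Non-food, South: 96×52/177 = 28.2034
  Non-food, West: 96×52/177 = 28.2034
Contributions (O − E)²/E:
  (13 − 9.6102)²/9.6102 = 1.1957
  (43 − 23.7966)²/23.7966 = 15.4968
  (9 − 23.7966)²/23.7966 = 9.2004
  (16 − 23.7966)²/23.7966 = 2.5544
  (8 − 11.3898)²/11.3898 = 1.0089
  (9 − 28.2034)²/28.2034 = 13.0754
  (43 − 28.2034)²/28.2034 = 7.7629
  (36 − 28.2034)²/28.2034 = 2.1553
χ² = 1.1957 + 15.4968 + 9.2004 + 2.5544 + 1.0089 + 13.0754 + 7.7629 + 2.1553 = 52.450
df = (2−1)(4−1) = 3. Since 52.450 > 11.345, reject the null hypothesis of independence at α = 0.01.

52.450; reject H₀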